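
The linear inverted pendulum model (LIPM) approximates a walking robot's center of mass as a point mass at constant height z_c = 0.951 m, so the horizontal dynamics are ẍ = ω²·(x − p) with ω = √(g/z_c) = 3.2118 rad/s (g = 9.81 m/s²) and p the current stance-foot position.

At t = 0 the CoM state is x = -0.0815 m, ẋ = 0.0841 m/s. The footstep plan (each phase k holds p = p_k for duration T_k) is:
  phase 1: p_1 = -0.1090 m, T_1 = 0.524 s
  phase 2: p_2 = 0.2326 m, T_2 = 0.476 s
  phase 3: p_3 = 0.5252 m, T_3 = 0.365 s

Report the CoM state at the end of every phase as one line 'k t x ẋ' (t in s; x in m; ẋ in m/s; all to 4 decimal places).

phase 1: p=-0.1090, T=0.524, ωT=1.682983, cosh=2.783703, sinh=2.597884; start (x,ẋ)=(-0.081500, 0.084100) → end (x,ẋ)=(0.035577, 0.463566)
phase 2: p=0.2326, T=0.476, ωT=1.528817, cosh=2.414754, sinh=2.197962; start (x,ẋ)=(0.035577, 0.463566) → end (x,ẋ)=(0.074074, -0.271471)
phase 3: p=0.5252, T=0.365, ωT=1.172307, cosh=1.769543, sinh=1.459891; start (x,ẋ)=(0.074074, -0.271471) → end (x,ẋ)=(-0.396482, -2.595657)

1 0.5240 0.0356 0.4636
2 1.0000 0.0741 -0.2715
3 1.3650 -0.3965 -2.5957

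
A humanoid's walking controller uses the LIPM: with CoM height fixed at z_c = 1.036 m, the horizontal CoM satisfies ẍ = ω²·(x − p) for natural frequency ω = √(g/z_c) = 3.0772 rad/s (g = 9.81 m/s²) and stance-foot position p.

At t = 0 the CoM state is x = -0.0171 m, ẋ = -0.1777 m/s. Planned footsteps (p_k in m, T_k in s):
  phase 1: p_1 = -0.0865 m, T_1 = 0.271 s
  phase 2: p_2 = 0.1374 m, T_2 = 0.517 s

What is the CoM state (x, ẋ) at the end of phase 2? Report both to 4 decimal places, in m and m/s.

x = -0.3634, ẋ = -1.4354

phase 1: p=-0.0865, T=0.271, ωT=0.833921, cosh=1.368336, sinh=0.933993; start (x,ẋ)=(-0.017100, -0.177700) → end (x,ẋ)=(-0.045473, -0.043692)
phase 2: p=0.1374, T=0.517, ωT=1.590912, cosh=2.555982, sinh=2.352243; start (x,ẋ)=(-0.045473, -0.043692) → end (x,ẋ)=(-0.363419, -1.435370)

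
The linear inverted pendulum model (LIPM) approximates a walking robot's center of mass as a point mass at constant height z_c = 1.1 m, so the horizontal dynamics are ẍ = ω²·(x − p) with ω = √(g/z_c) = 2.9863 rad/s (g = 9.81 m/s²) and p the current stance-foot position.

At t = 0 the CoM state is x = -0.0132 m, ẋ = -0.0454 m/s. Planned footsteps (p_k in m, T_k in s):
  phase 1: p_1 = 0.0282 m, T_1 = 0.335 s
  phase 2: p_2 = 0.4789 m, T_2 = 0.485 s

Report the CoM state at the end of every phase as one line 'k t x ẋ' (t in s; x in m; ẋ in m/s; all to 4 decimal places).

phase 1: p=0.0282, T=0.335, ωT=1.000411, cosh=1.543563, sinh=1.175835; start (x,ẋ)=(-0.013200, -0.045400) → end (x,ẋ)=(-0.053579, -0.215450)
phase 2: p=0.4789, T=0.485, ωT=1.448355, cosh=2.245533, sinh=2.010577; start (x,ẋ)=(-0.053579, -0.215450) → end (x,ẋ)=(-0.861855, -3.680904)

1 0.3350 -0.0536 -0.2154
2 0.8200 -0.8619 -3.6809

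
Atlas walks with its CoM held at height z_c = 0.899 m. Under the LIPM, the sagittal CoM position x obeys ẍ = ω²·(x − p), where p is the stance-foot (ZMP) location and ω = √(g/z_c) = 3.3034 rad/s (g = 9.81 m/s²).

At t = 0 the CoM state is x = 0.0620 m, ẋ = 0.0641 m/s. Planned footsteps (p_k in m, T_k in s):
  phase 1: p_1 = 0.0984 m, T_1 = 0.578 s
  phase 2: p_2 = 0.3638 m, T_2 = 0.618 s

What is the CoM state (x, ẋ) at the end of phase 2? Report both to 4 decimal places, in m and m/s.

x = -1.1178, ẋ = -4.7768

phase 1: p=0.0984, T=0.578, ωT=1.909365, cosh=3.448489, sinh=3.300314; start (x,ẋ)=(0.062000, 0.064100) → end (x,ẋ)=(0.036915, -0.175794)
phase 2: p=0.3638, T=0.618, ωT=2.041501, cosh=3.915998, sinh=3.786165; start (x,ẋ)=(0.036915, -0.175794) → end (x,ẋ)=(-1.117766, -4.776829)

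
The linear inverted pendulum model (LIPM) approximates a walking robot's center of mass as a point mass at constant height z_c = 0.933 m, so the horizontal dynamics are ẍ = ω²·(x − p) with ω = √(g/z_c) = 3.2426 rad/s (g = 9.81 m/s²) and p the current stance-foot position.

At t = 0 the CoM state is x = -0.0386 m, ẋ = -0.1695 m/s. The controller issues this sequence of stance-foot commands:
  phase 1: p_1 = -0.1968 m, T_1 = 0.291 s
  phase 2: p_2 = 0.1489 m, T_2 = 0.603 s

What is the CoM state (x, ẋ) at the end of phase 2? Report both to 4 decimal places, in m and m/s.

phase 1: p=-0.1968, T=0.291, ωT=0.943597, cosh=1.479215, sinh=1.089990; start (x,ẋ)=(-0.038600, -0.169500) → end (x,ẋ)=(-0.019765, 0.308415)
phase 2: p=0.1489, T=0.603, ωT=1.955288, cosh=3.603738, sinh=3.462214; start (x,ẋ)=(-0.019765, 0.308415) → end (x,ẋ)=(-0.129621, -0.782083)

x = -0.1296, ẋ = -0.7821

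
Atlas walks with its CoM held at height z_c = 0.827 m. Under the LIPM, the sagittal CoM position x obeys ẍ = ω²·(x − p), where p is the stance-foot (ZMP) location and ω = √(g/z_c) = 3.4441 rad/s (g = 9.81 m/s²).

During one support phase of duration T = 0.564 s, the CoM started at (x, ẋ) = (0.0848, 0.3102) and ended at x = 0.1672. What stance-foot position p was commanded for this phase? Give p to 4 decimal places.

ωT = 3.4441·0.564 = 1.942472; cosh(ωT) = 3.559663, sinh(ωT) = 3.416314
x(T) = p + (x₀−p)·cosh(ωT) + (ẋ₀/ω)·sinh(ωT) ⇒ p·(1 − cosh) = x(T) − x₀·cosh − (ẋ₀/ω)·sinh
numerator   = 0.1672 − (0.0848)·3.559663 − (0.3102/3.4441)·3.416314 = -0.442357
denominator = 1 − 3.559663 = -2.559663
p = -0.442357 / -2.559663 = 0.1728

p = 0.1728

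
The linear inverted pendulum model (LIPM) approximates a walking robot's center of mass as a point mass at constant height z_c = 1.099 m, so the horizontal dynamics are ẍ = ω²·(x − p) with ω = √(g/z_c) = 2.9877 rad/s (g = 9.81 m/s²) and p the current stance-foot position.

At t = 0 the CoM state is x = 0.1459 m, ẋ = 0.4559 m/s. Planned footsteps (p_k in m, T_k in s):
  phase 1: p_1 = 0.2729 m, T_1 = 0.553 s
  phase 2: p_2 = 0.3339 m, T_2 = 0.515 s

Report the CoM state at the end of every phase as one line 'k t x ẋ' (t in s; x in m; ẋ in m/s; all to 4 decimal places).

phase 1: p=0.2729, T=0.553, ωT=1.652198, cosh=2.705033, sinh=2.513405; start (x,ẋ)=(0.145900, 0.455900) → end (x,ẋ)=(0.312887, 0.279544)
phase 2: p=0.3339, T=0.515, ωT=1.538666, cosh=2.436518, sinh=2.221851; start (x,ẋ)=(0.312887, 0.279544) → end (x,ẋ)=(0.490588, 0.541624)

1 0.5530 0.3129 0.2795
2 1.0680 0.4906 0.5416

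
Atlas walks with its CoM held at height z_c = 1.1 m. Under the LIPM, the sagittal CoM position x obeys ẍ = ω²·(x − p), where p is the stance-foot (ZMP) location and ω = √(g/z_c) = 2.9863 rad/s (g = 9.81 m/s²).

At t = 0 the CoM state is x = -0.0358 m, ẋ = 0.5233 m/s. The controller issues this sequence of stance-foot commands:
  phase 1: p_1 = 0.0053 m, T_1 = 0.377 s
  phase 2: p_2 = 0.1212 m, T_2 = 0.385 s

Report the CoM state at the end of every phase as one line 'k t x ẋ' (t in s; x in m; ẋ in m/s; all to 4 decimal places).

1 0.3770 0.1770 0.7222
2 0.7620 0.5616 1.4910

phase 1: p=0.0053, T=0.377, ωT=1.125835, cosh=1.703586, sinh=1.379204; start (x,ẋ)=(-0.035800, 0.523300) → end (x,ẋ)=(0.176966, 0.722207)
phase 2: p=0.1212, T=0.385, ωT=1.149725, cosh=1.737025, sinh=1.420301; start (x,ẋ)=(0.176966, 0.722207) → end (x,ẋ)=(0.561552, 1.491018)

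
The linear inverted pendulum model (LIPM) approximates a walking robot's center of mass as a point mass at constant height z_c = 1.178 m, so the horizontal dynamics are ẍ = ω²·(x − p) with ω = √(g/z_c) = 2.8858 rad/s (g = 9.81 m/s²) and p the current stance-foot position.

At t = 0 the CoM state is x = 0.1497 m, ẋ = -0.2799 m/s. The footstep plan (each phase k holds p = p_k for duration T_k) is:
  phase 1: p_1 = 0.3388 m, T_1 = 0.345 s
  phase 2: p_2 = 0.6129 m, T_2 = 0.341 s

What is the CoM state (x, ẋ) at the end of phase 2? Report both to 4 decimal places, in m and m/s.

x = -0.8470, ẋ = -3.8807

phase 1: p=0.3388, T=0.345, ωT=0.995601, cosh=1.537926, sinh=1.168425; start (x,ẋ)=(0.149700, -0.279900) → end (x,ẋ)=(-0.065350, -1.068080)
phase 2: p=0.6129, T=0.341, ωT=0.984058, cosh=1.524541, sinh=1.150749; start (x,ẋ)=(-0.065350, -1.068080) → end (x,ẋ)=(-0.847030, -3.880686)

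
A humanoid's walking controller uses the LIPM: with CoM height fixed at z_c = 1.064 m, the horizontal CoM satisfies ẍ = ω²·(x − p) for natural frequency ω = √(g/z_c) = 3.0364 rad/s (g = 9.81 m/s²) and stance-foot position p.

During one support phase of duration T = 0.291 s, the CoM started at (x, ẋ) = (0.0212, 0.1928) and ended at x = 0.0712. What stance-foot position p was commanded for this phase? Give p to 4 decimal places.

p = 0.0541

ωT = 3.0364·0.291 = 0.883592; cosh(ωT) = 1.416436, sinh(ωT) = 1.003140
x(T) = p + (x₀−p)·cosh(ωT) + (ẋ₀/ω)·sinh(ωT) ⇒ p·(1 − cosh) = x(T) − x₀·cosh − (ẋ₀/ω)·sinh
numerator   = 0.0712 − (0.0212)·1.416436 − (0.1928/3.0364)·1.003140 = -0.022524
denominator = 1 − 1.416436 = -0.416436
p = -0.022524 / -0.416436 = 0.0541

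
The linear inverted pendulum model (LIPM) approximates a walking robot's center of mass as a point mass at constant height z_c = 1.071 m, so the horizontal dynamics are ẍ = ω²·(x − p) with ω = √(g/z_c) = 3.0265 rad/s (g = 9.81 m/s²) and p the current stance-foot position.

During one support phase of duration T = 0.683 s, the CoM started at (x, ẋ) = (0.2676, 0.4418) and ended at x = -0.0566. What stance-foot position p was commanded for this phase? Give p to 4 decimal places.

ωT = 3.0265·0.683 = 2.067100; cosh(ωT) = 4.014211, sinh(ωT) = 3.887659
x(T) = p + (x₀−p)·cosh(ωT) + (ẋ₀/ω)·sinh(ωT) ⇒ p·(1 − cosh) = x(T) − x₀·cosh − (ẋ₀/ω)·sinh
numerator   = -0.0566 − (0.2676)·4.014211 − (0.4418/3.0265)·3.887659 = -1.698313
denominator = 1 − 4.014211 = -3.014211
p = -1.698313 / -3.014211 = 0.5634

p = 0.5634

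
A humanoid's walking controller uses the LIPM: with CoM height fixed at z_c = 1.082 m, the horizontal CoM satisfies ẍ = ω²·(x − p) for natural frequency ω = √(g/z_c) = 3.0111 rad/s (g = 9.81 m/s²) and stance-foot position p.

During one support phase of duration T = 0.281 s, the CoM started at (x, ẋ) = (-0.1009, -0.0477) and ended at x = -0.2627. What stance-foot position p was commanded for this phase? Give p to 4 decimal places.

ωT = 3.0111·0.281 = 0.846119; cosh(ωT) = 1.379831, sinh(ωT) = 0.950754
x(T) = p + (x₀−p)·cosh(ωT) + (ẋ₀/ω)·sinh(ωT) ⇒ p·(1 − cosh) = x(T) − x₀·cosh − (ẋ₀/ω)·sinh
numerator   = -0.2627 − (-0.1009)·1.379831 − (-0.0477/3.0111)·0.950754 = -0.108414
denominator = 1 − 1.379831 = -0.379831
p = -0.108414 / -0.379831 = 0.2854

p = 0.2854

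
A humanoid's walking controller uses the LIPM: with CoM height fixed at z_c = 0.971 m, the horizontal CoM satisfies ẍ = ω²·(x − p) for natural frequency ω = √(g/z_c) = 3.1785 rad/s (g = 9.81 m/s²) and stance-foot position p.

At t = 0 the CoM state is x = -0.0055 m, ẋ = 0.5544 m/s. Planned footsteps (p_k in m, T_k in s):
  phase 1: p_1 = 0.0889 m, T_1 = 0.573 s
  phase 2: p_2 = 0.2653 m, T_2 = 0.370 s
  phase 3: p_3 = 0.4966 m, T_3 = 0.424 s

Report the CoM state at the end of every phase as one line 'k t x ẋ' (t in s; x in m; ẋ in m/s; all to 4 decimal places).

phase 1: p=0.0889, T=0.573, ωT=1.821280, cosh=3.170792, sinh=3.008974; start (x,ẋ)=(-0.005500, 0.554400) → end (x,ẋ)=(0.314408, 0.855043)
phase 2: p=0.2653, T=0.370, ωT=1.176045, cosh=1.775013, sinh=1.466516; start (x,ẋ)=(0.314408, 0.855043) → end (x,ẋ)=(0.746973, 1.746622)
phase 3: p=0.4966, T=0.424, ωT=1.347684, cosh=2.054172, sinh=1.794330; start (x,ẋ)=(0.746973, 1.746622) → end (x,ẋ)=(1.996914, 5.015807)

1 0.5730 0.3144 0.8550
2 0.9430 0.7470 1.7466
3 1.3670 1.9969 5.0158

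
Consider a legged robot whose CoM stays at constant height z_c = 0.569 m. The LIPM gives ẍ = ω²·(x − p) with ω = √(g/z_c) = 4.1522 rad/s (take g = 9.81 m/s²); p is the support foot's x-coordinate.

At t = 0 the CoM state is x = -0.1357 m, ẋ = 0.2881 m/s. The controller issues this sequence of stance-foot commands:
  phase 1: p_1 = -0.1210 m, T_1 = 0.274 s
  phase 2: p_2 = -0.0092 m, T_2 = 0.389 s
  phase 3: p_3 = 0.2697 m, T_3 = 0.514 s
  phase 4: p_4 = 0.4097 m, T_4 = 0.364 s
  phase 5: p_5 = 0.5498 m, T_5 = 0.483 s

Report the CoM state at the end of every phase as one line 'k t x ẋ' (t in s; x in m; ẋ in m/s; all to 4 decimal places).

1 0.2740 -0.0492 0.4101
2 0.6630 0.1248 0.6711
3 1.1770 0.3224 0.3696
4 1.5410 0.3942 0.0972
5 2.0240 0.0467 -1.9888

phase 1: p=-0.1210, T=0.274, ωT=1.137703, cosh=1.720074, sinh=1.399520; start (x,ẋ)=(-0.135700, 0.288100) → end (x,ẋ)=(-0.049180, 0.410130)
phase 2: p=-0.0092, T=0.389, ωT=1.615206, cosh=2.613886, sinh=2.415037; start (x,ẋ)=(-0.049180, 0.410130) → end (x,ẋ)=(0.124841, 0.671131)
phase 3: p=0.2697, T=0.514, ωT=2.134231, cosh=4.284440, sinh=4.166104; start (x,ẋ)=(0.124841, 0.671131) → end (x,ẋ)=(0.322440, 0.369583)
phase 4: p=0.4097, T=0.364, ωT=1.511401, cosh=2.376839, sinh=2.156238; start (x,ẋ)=(0.322440, 0.369583) → end (x,ẋ)=(0.394222, 0.097189)
phase 5: p=0.5498, T=0.483, ωT=2.005513, cosh=3.782246, sinh=3.647655; start (x,ẋ)=(0.394222, 0.097189) → end (x,ẋ)=(0.046744, -1.988765)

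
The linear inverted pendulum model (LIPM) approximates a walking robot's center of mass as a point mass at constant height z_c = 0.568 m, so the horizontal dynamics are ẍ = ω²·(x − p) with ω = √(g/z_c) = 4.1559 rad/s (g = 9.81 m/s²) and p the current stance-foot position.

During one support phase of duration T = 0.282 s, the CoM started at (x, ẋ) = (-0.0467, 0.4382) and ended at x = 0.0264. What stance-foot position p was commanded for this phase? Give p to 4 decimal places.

ωT = 4.1559·0.282 = 1.171964; cosh(ωT) = 1.769042, sinh(ωT) = 1.459284
x(T) = p + (x₀−p)·cosh(ωT) + (ẋ₀/ω)·sinh(ωT) ⇒ p·(1 − cosh) = x(T) − x₀·cosh − (ẋ₀/ω)·sinh
numerator   = 0.0264 − (-0.0467)·1.769042 − (0.4382/4.1559)·1.459284 = -0.044853
denominator = 1 − 1.769042 = -0.769042
p = -0.044853 / -0.769042 = 0.0583

p = 0.0583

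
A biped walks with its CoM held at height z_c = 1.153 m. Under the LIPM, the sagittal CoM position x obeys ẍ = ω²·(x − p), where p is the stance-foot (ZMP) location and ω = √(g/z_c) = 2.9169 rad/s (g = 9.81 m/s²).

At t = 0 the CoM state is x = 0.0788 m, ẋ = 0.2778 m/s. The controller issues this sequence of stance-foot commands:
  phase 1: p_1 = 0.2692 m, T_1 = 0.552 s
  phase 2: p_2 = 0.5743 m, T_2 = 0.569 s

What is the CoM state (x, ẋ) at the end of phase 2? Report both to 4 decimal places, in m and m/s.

x = -1.5139, ẋ = -5.8903

phase 1: p=0.2692, T=0.552, ωT=1.610129, cosh=2.601659, sinh=2.401797; start (x,ẋ)=(0.078800, 0.277800) → end (x,ẋ)=(0.002587, -0.611164)
phase 2: p=0.5743, T=0.569, ωT=1.659716, cosh=2.724005, sinh=2.533812; start (x,ẋ)=(0.002587, -0.611164) → end (x,ẋ)=(-1.513947, -5.890276)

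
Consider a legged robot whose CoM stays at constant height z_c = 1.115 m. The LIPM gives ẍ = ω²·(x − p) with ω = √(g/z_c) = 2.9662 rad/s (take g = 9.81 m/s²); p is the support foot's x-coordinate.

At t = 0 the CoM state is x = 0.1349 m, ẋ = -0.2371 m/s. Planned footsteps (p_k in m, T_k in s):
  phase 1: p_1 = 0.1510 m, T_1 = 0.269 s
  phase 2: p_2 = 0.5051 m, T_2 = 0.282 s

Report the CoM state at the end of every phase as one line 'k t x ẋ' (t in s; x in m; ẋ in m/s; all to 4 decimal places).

1 0.2690 0.0587 -0.3589
2 0.5510 -0.2202 -1.7333

phase 1: p=0.1510, T=0.269, ωT=0.797908, cosh=1.335580, sinh=0.885310; start (x,ẋ)=(0.134900, -0.237100) → end (x,ẋ)=(0.058731, -0.358945)
phase 2: p=0.5051, T=0.282, ωT=0.836468, cosh=1.370719, sinh=0.937482; start (x,ẋ)=(0.058731, -0.358945) → end (x,ẋ)=(-0.220193, -1.733257)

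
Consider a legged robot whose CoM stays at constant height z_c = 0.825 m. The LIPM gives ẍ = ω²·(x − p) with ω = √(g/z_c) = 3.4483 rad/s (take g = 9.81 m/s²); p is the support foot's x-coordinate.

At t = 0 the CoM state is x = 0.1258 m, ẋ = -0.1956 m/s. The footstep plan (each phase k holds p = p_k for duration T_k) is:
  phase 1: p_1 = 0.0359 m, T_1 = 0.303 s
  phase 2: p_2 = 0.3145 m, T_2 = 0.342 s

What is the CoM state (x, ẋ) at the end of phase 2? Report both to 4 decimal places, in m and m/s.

phase 1: p=0.0359, T=0.303, ωT=1.044835, cosh=1.597340, sinh=1.245590; start (x,ẋ)=(0.125800, -0.195600) → end (x,ẋ)=(0.108846, 0.073696)
phase 2: p=0.3145, T=0.342, ωT=1.179319, cosh=1.779823, sinh=1.472335; start (x,ẋ)=(0.108846, 0.073696) → end (x,ẋ)=(-0.020061, -0.912948)

x = -0.0201, ẋ = -0.9129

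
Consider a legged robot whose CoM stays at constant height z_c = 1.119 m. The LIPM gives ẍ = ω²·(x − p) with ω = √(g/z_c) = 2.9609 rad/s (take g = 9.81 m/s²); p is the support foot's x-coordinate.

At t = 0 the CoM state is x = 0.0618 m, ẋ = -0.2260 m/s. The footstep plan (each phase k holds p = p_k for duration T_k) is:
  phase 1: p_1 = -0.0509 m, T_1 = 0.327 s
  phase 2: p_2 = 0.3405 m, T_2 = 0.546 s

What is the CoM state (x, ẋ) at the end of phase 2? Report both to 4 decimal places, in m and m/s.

phase 1: p=-0.0509, T=0.327, ωT=0.968214, cosh=1.506499, sinh=1.126739; start (x,ẋ)=(0.061800, -0.226000) → end (x,ẋ)=(0.032881, 0.035516)
phase 2: p=0.3405, T=0.546, ωT=1.616651, cosh=2.617380, sinh=2.418818; start (x,ẋ)=(0.032881, 0.035516) → end (x,ẋ)=(-0.435643, -2.110172)

x = -0.4356, ẋ = -2.1102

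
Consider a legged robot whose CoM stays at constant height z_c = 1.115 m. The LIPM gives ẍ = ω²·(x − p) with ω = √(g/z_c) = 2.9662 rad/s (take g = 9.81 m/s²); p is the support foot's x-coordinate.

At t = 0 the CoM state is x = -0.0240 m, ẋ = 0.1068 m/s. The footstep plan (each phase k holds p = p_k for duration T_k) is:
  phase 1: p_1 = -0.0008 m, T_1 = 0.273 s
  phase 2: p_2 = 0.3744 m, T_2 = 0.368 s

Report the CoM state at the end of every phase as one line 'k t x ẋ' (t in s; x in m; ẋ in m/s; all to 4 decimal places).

phase 1: p=-0.0008, T=0.273, ωT=0.809773, cosh=1.346178, sinh=0.901219; start (x,ẋ)=(-0.024000, 0.106800) → end (x,ẋ)=(0.000418, 0.081754)
phase 2: p=0.3744, T=0.368, ωT=1.091562, cosh=1.657307, sinh=1.321615; start (x,ẋ)=(0.000418, 0.081754) → end (x,ẋ)=(-0.208978, -1.330585)

1 0.2730 0.0004 0.0818
2 0.6410 -0.2090 -1.3306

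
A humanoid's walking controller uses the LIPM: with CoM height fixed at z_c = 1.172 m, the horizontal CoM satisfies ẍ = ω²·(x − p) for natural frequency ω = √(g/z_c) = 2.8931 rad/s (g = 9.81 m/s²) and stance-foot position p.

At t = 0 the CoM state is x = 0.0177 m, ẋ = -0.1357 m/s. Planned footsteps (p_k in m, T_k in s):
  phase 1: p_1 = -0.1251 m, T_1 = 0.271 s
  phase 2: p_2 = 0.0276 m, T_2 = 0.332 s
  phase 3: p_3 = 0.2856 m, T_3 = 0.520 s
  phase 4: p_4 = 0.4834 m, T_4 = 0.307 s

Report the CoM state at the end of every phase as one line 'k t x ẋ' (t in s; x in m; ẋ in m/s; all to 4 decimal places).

1 0.2710 0.0232 0.1785
2 0.6030 0.0899 0.2533
3 1.1230 0.0107 -0.6134
4 1.4300 -0.4024 -2.2525

phase 1: p=-0.1251, T=0.271, ωT=0.784030, cosh=1.323422, sinh=0.866860; start (x,ẋ)=(0.017700, -0.135700) → end (x,ẋ)=(0.023225, 0.178541)
phase 2: p=0.0276, T=0.332, ωT=0.960509, cosh=1.497862, sinh=1.115164; start (x,ẋ)=(0.023225, 0.178541) → end (x,ẋ)=(0.089867, 0.253315)
phase 3: p=0.2856, T=0.520, ωT=1.504412, cosh=2.361827, sinh=2.139679; start (x,ẋ)=(0.089867, 0.253315) → end (x,ẋ)=(0.010658, -0.613363)
phase 4: p=0.4834, T=0.307, ωT=0.888182, cosh=1.421055, sinh=1.009651; start (x,ẋ)=(0.010658, -0.613363) → end (x,ẋ)=(-0.402447, -2.252512)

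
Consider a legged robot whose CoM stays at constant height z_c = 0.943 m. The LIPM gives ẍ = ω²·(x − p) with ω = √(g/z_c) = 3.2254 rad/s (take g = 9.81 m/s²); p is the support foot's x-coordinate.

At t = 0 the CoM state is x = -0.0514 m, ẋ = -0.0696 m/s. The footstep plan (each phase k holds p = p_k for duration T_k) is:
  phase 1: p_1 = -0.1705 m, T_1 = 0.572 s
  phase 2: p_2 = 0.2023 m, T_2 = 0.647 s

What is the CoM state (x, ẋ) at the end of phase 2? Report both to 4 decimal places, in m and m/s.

x = 1.1649, ẋ = 3.2451

phase 1: p=-0.1705, T=0.572, ωT=1.844929, cosh=3.242843, sinh=3.084806; start (x,ẋ)=(-0.051400, -0.069600) → end (x,ẋ)=(0.149156, 0.959311)
phase 2: p=0.2023, T=0.647, ωT=2.086834, cosh=4.091718, sinh=3.967639; start (x,ẋ)=(0.149156, 0.959311) → end (x,ẋ)=(1.164923, 3.245142)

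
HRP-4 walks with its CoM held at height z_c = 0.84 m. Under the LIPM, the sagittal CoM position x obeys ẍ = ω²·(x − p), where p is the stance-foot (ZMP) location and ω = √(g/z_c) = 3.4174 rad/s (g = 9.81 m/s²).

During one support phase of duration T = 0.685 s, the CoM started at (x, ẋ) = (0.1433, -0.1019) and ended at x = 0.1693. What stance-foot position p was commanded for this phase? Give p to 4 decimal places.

p = 0.1010

ωT = 3.4174·0.685 = 2.340919; cosh(ωT) = 5.243510, sinh(ωT) = 5.147271
x(T) = p + (x₀−p)·cosh(ωT) + (ẋ₀/ω)·sinh(ωT) ⇒ p·(1 − cosh) = x(T) − x₀·cosh − (ẋ₀/ω)·sinh
numerator   = 0.1693 − (0.1433)·5.243510 − (-0.1019/3.4174)·5.147271 = -0.428614
denominator = 1 − 5.243510 = -4.243510
p = -0.428614 / -4.243510 = 0.1010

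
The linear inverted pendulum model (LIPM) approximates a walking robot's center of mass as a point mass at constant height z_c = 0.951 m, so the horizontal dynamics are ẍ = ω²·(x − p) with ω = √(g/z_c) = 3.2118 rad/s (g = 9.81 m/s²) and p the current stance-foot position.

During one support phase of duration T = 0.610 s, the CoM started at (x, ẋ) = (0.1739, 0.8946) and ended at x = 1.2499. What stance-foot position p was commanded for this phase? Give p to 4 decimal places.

ωT = 3.2118·0.610 = 1.959198; cosh(ωT) = 3.617304, sinh(ωT) = 3.476332
x(T) = p + (x₀−p)·cosh(ωT) + (ẋ₀/ω)·sinh(ωT) ⇒ p·(1 − cosh) = x(T) − x₀·cosh − (ẋ₀/ω)·sinh
numerator   = 1.2499 − (0.1739)·3.617304 − (0.8946/3.2118)·3.476332 = -0.347431
denominator = 1 − 3.617304 = -2.617304
p = -0.347431 / -2.617304 = 0.1327

p = 0.1327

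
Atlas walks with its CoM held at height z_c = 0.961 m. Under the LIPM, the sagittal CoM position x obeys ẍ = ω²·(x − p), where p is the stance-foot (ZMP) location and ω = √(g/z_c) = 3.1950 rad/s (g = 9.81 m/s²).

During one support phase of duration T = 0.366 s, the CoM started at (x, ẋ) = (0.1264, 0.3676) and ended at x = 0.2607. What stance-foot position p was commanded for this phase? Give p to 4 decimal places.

p = 0.1696

ωT = 3.1950·0.366 = 1.169370; cosh(ωT) = 1.765263, sinh(ωT) = 1.454700
x(T) = p + (x₀−p)·cosh(ωT) + (ẋ₀/ω)·sinh(ωT) ⇒ p·(1 − cosh) = x(T) − x₀·cosh − (ẋ₀/ω)·sinh
numerator   = 0.2607 − (0.1264)·1.765263 − (0.3676/3.1950)·1.454700 = -0.129799
denominator = 1 − 1.765263 = -0.765263
p = -0.129799 / -0.765263 = 0.1696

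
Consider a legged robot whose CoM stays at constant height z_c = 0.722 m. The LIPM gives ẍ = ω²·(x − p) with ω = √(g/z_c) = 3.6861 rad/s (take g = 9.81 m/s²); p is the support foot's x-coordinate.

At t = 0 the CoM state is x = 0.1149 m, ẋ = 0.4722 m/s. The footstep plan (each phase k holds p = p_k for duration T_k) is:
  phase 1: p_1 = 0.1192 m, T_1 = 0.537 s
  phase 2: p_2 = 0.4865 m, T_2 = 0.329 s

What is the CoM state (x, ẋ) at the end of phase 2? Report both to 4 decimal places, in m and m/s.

x = 1.3184, ẋ = 3.4890

phase 1: p=0.1192, T=0.537, ωT=1.979436, cosh=3.688402, sinh=3.550255; start (x,ẋ)=(0.114900, 0.472200) → end (x,ẋ)=(0.558138, 1.685391)
phase 2: p=0.4865, T=0.329, ωT=1.212727, cosh=1.830013, sinh=1.532628; start (x,ẋ)=(0.558138, 1.685391) → end (x,ẋ)=(1.318360, 3.489000)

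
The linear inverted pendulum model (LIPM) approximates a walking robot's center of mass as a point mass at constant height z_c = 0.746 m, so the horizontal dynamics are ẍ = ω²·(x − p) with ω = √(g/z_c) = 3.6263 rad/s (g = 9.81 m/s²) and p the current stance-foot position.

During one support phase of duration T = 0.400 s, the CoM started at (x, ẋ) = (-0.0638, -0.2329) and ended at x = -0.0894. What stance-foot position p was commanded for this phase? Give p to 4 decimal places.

p = -0.1469

ωT = 3.6263·0.400 = 1.450520; cosh(ωT) = 2.249890, sinh(ωT) = 2.015442
x(T) = p + (x₀−p)·cosh(ωT) + (ẋ₀/ω)·sinh(ωT) ⇒ p·(1 − cosh) = x(T) − x₀·cosh − (ẋ₀/ω)·sinh
numerator   = -0.0894 − (-0.0638)·2.249890 − (-0.2329/3.6263)·2.015442 = 0.183585
denominator = 1 − 2.249890 = -1.249890
p = 0.183585 / -1.249890 = -0.1469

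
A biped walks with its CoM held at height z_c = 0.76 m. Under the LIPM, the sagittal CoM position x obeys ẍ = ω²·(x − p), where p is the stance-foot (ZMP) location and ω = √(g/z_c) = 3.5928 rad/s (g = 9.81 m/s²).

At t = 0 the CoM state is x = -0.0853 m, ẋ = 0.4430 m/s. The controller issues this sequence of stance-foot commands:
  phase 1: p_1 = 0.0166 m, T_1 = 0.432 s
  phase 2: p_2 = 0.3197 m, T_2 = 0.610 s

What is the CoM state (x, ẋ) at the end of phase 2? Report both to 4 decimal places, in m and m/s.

phase 1: p=0.0166, T=0.432, ωT=1.552090, cosh=2.466565, sinh=2.254760; start (x,ẋ)=(-0.085300, 0.443000) → end (x,ẋ)=(0.043274, 0.267206)
phase 2: p=0.3197, T=0.610, ωT=2.191608, cosh=4.530665, sinh=4.418928; start (x,ẋ)=(0.043274, 0.267206) → end (x,ẋ)=(-0.604047, -3.178009)

x = -0.6040, ẋ = -3.1780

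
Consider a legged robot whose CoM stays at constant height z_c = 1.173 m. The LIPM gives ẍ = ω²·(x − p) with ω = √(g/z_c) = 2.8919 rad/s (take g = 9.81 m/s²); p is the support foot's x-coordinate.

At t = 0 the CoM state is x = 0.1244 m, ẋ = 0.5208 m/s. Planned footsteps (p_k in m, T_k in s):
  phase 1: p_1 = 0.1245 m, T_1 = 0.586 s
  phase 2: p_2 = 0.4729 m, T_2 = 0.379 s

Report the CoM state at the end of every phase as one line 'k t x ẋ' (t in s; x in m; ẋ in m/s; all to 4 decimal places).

phase 1: p=0.1245, T=0.586, ωT=1.694653, cosh=2.814211, sinh=2.630548; start (x,ẋ)=(0.124400, 0.520800) → end (x,ẋ)=(0.597952, 1.464880)
phase 2: p=0.4729, T=0.379, ωT=1.096030, cosh=1.663229, sinh=1.329034; start (x,ẋ)=(0.597952, 1.464880) → end (x,ẋ)=(1.354107, 2.917060)

1 0.5860 0.5980 1.4649
2 0.9650 1.3541 2.9171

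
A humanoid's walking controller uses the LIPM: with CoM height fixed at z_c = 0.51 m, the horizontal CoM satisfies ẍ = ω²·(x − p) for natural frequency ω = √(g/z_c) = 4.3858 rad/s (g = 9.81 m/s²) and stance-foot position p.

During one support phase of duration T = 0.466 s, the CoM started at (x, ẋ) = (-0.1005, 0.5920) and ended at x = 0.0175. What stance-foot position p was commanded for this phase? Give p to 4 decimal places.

p = 0.0343

ωT = 4.3858·0.466 = 2.043783; cosh(ωT) = 3.924647, sinh(ωT) = 3.795109
x(T) = p + (x₀−p)·cosh(ωT) + (ẋ₀/ω)·sinh(ωT) ⇒ p·(1 − cosh) = x(T) − x₀·cosh − (ẋ₀/ω)·sinh
numerator   = 0.0175 − (-0.1005)·3.924647 − (0.5920/4.3858)·3.795109 = -0.100341
denominator = 1 − 3.924647 = -2.924647
p = -0.100341 / -2.924647 = 0.0343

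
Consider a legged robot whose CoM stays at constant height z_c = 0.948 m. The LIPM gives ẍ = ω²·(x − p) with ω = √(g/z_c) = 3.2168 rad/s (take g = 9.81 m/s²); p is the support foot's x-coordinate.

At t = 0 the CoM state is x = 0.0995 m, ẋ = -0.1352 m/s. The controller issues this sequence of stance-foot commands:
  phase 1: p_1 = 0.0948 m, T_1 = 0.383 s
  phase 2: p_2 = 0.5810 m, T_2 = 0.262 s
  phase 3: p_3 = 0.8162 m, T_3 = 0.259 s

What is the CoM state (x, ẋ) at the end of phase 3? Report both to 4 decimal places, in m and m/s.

phase 1: p=0.0948, T=0.383, ωT=1.232034, cosh=1.859948, sinh=1.568249; start (x,ẋ)=(0.099500, -0.135200) → end (x,ẋ)=(0.037629, -0.227755)
phase 2: p=0.5810, T=0.262, ωT=0.842802, cosh=1.376684, sinh=0.946181; start (x,ẋ)=(0.037629, -0.227755) → end (x,ẋ)=(-0.234041, -1.967391)
phase 3: p=0.8162, T=0.259, ωT=0.833151, cosh=1.367617, sinh=0.932940; start (x,ẋ)=(-0.234041, -1.967391) → end (x,ẋ)=(-1.190712, -5.842495)

x = -1.1907, ẋ = -5.8425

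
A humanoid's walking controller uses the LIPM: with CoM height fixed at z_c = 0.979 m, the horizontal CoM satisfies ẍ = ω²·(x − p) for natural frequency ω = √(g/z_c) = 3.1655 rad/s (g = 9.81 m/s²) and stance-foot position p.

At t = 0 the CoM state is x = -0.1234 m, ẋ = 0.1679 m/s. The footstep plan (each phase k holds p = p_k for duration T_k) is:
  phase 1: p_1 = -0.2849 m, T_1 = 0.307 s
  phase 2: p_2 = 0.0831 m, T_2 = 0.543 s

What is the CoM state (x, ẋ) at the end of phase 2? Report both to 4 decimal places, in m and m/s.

phase 1: p=-0.2849, T=0.307, ωT=0.971809, cosh=1.510559, sinh=1.132161; start (x,ẋ)=(-0.123400, 0.167900) → end (x,ẋ)=(0.019106, 0.832415)
phase 2: p=0.0831, T=0.543, ωT=1.718867, cosh=2.878736, sinh=2.699466; start (x,ẋ)=(0.019106, 0.832415) → end (x,ẋ)=(0.608742, 1.849462)

x = 0.6087, ẋ = 1.8495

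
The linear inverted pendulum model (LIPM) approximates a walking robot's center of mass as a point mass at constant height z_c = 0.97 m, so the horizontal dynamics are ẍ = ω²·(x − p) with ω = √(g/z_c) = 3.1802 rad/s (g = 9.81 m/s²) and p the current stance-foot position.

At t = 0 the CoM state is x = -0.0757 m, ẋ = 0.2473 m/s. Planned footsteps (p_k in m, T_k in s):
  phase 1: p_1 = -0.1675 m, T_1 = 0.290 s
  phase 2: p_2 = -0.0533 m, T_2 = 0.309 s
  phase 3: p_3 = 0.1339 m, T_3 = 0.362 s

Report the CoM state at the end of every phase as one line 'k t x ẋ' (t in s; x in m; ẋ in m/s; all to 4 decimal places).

phase 1: p=-0.1675, T=0.290, ωT=0.922258, cosh=1.456291, sinh=1.058671; start (x,ẋ)=(-0.075700, 0.247300) → end (x,ẋ)=(0.048512, 0.669212)
phase 2: p=-0.0533, T=0.309, ωT=0.982682, cosh=1.522959, sinh=1.148653; start (x,ẋ)=(0.048512, 0.669212) → end (x,ẋ)=(0.343468, 1.391097)
phase 3: p=0.1339, T=0.362, ωT=1.151232, cosh=1.739167, sinh=1.422920; start (x,ẋ)=(0.343468, 1.391097) → end (x,ẋ)=(1.120794, 3.367681)

1 0.2900 0.0485 0.6692
2 0.5990 0.3435 1.3911
3 0.9610 1.1208 3.3677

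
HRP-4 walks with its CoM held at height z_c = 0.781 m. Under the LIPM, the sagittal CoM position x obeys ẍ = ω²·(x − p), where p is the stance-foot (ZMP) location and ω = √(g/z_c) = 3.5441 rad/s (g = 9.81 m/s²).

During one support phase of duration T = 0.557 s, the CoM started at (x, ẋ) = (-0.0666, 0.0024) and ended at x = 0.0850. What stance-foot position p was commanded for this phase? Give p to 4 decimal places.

p = -0.1225

ωT = 3.5441·0.557 = 1.974064; cosh(ωT) = 3.669383, sinh(ωT) = 3.530492
x(T) = p + (x₀−p)·cosh(ωT) + (ẋ₀/ω)·sinh(ωT) ⇒ p·(1 − cosh) = x(T) − x₀·cosh − (ẋ₀/ω)·sinh
numerator   = 0.0850 − (-0.0666)·3.669383 − (0.0024/3.5441)·3.530492 = 0.326990
denominator = 1 − 3.669383 = -2.669383
p = 0.326990 / -2.669383 = -0.1225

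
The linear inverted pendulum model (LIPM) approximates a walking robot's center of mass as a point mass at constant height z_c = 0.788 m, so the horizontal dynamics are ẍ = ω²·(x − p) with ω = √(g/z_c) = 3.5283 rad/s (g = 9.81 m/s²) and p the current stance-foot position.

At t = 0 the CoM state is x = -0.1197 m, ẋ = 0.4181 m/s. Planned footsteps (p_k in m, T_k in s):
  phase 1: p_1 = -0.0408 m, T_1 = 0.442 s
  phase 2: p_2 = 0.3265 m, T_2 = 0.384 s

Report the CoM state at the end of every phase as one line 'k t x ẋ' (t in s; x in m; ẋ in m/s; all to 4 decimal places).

1 0.4420 0.0326 0.4055
2 0.8260 -0.0731 -1.0376

phase 1: p=-0.0408, T=0.442, ωT=1.559509, cosh=2.483361, sinh=2.273122; start (x,ẋ)=(-0.119700, 0.418100) → end (x,ẋ)=(0.032625, 0.405495)
phase 2: p=0.3265, T=0.384, ωT=1.354867, cosh=2.067114, sinh=1.809132; start (x,ẋ)=(0.032625, 0.405495) → end (x,ẋ)=(-0.073055, -1.037644)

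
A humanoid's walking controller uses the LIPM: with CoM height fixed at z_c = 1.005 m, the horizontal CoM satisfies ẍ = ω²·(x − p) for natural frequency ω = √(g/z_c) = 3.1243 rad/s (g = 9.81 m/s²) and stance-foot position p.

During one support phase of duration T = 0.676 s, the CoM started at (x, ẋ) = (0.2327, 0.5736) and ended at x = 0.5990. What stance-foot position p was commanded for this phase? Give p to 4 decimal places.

ωT = 3.1243·0.676 = 2.112027; cosh(ωT) = 4.192984, sinh(ωT) = 4.071992
x(T) = p + (x₀−p)·cosh(ωT) + (ẋ₀/ω)·sinh(ωT) ⇒ p·(1 − cosh) = x(T) − x₀·cosh − (ẋ₀/ω)·sinh
numerator   = 0.5990 − (0.2327)·4.192984 − (0.5736/3.1243)·4.071992 = -1.124297
denominator = 1 − 4.192984 = -3.192984
p = -1.124297 / -3.192984 = 0.3521

p = 0.3521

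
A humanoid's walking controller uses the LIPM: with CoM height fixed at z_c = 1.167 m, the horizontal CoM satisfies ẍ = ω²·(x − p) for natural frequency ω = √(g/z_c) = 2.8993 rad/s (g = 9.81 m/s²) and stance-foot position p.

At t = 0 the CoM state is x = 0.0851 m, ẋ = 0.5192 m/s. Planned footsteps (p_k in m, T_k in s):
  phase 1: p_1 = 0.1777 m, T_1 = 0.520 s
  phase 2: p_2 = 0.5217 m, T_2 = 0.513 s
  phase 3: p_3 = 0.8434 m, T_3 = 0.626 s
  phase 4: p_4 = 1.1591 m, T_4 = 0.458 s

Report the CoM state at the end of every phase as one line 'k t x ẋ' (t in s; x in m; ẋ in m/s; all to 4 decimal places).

1 0.5200 0.3429 0.6534
2 1.0330 0.5790 0.4309
3 1.6590 0.4543 -0.9330
4 2.1170 -0.8283 -5.4677

phase 1: p=0.1777, T=0.520, ωT=1.507636, cosh=2.368738, sinh=2.147305; start (x,ẋ)=(0.085100, 0.519200) → end (x,ẋ)=(0.342889, 0.653351)
phase 2: p=0.5217, T=0.513, ωT=1.487341, cosh=2.325643, sinh=2.099670; start (x,ẋ)=(0.342889, 0.653351) → end (x,ẋ)=(0.579006, 0.430937)
phase 3: p=0.8434, T=0.626, ωT=1.814962, cosh=3.151843, sinh=2.988999; start (x,ẋ)=(0.579006, 0.430937) → end (x,ẋ)=(0.454341, -0.932995)
phase 4: p=1.1591, T=0.458, ωT=1.327879, cosh=2.019036, sinh=1.753998; start (x,ẋ)=(0.454341, -0.932995) → end (x,ẋ)=(-0.828271, -5.467710)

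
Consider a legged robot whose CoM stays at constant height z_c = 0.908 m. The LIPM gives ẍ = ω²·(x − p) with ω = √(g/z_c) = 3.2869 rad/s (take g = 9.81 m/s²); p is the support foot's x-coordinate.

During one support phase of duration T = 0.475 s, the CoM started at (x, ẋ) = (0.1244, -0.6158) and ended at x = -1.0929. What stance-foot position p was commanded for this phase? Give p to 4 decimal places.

ωT = 3.2869·0.475 = 1.561278; cosh(ωT) = 2.487386, sinh(ωT) = 2.277518
x(T) = p + (x₀−p)·cosh(ωT) + (ẋ₀/ω)·sinh(ωT) ⇒ p·(1 − cosh) = x(T) − x₀·cosh − (ẋ₀/ω)·sinh
numerator   = -1.0929 − (0.1244)·2.487386 − (-0.6158/3.2869)·2.277518 = -0.975638
denominator = 1 − 2.487386 = -1.487386
p = -0.975638 / -1.487386 = 0.6559

p = 0.6559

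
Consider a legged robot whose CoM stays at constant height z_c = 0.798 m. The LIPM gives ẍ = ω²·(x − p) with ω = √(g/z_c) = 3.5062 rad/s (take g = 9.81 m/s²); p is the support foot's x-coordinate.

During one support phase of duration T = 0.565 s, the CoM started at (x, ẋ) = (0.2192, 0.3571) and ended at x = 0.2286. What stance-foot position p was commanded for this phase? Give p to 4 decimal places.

ωT = 3.5062·0.565 = 1.981003; cosh(ωT) = 3.693971, sinh(ωT) = 3.556040
x(T) = p + (x₀−p)·cosh(ωT) + (ẋ₀/ω)·sinh(ωT) ⇒ p·(1 − cosh) = x(T) − x₀·cosh − (ẋ₀/ω)·sinh
numerator   = 0.2286 − (0.2192)·3.693971 − (0.3571/3.5062)·3.556040 = -0.943295
denominator = 1 − 3.693971 = -2.693971
p = -0.943295 / -2.693971 = 0.3502

p = 0.3502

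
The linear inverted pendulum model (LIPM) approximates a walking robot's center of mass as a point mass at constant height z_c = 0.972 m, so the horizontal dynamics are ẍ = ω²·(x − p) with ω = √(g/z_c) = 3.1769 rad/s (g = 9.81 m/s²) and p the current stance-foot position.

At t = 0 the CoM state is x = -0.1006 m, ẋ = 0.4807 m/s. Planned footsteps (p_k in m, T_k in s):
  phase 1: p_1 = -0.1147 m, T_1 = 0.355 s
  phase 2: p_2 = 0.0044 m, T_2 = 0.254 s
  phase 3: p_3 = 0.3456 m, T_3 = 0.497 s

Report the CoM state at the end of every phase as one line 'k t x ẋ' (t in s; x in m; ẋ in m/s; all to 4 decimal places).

phase 1: p=-0.1147, T=0.355, ωT=1.127799, cosh=1.706298, sinh=1.382554; start (x,ẋ)=(-0.100600, 0.480700) → end (x,ẋ)=(0.118554, 0.882148)
phase 2: p=0.0044, T=0.254, ωT=0.806933, cosh=1.343624, sinh=0.897399; start (x,ẋ)=(0.118554, 0.882148) → end (x,ẋ)=(0.406967, 1.510724)
phase 3: p=0.3456, T=0.497, ωT=1.578919, cosh=2.527955, sinh=2.321757; start (x,ẋ)=(0.406967, 1.510724) → end (x,ẋ)=(1.604806, 4.271681)

1 0.3550 0.1186 0.8821
2 0.6090 0.4070 1.5107
3 1.1060 1.6048 4.2717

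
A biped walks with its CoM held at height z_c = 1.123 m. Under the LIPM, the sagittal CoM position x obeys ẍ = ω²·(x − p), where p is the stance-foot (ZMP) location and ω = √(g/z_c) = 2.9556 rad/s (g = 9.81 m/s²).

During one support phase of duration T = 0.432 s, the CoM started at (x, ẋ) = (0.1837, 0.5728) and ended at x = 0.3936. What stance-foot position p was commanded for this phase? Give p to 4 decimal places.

p = 0.3022

ωT = 2.9556·0.432 = 1.276819; cosh(ωT) = 1.932070, sinh(ωT) = 1.653147
x(T) = p + (x₀−p)·cosh(ωT) + (ẋ₀/ω)·sinh(ωT) ⇒ p·(1 − cosh) = x(T) − x₀·cosh − (ẋ₀/ω)·sinh
numerator   = 0.3936 − (0.1837)·1.932070 − (0.5728/2.9556)·1.653147 = -0.281704
denominator = 1 − 1.932070 = -0.932070
p = -0.281704 / -0.932070 = 0.3022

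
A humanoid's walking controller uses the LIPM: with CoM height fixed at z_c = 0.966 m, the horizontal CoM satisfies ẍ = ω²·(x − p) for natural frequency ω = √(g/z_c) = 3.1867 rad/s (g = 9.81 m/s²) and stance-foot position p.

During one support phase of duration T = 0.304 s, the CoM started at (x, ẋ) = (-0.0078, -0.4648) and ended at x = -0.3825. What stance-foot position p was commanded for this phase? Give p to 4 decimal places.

ωT = 3.1867·0.304 = 0.968757; cosh(ωT) = 1.507111, sinh(ωT) = 1.127556
x(T) = p + (x₀−p)·cosh(ωT) + (ẋ₀/ω)·sinh(ωT) ⇒ p·(1 − cosh) = x(T) − x₀·cosh − (ẋ₀/ω)·sinh
numerator   = -0.3825 − (-0.0078)·1.507111 − (-0.4648/3.1867)·1.127556 = -0.206283
denominator = 1 − 1.507111 = -0.507111
p = -0.206283 / -0.507111 = 0.4068

p = 0.4068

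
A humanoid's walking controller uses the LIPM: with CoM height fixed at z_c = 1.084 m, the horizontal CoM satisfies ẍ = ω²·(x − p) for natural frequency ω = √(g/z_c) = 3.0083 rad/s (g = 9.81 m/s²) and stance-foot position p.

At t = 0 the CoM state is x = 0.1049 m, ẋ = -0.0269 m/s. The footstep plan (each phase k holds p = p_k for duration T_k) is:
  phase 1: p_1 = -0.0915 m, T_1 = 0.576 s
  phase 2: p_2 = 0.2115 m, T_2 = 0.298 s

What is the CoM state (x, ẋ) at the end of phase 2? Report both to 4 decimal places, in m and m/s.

x = 1.0852, ẋ = 2.9556

phase 1: p=-0.0915, T=0.576, ωT=1.732781, cosh=2.916577, sinh=2.739785; start (x,ẋ)=(0.104900, -0.026900) → end (x,ẋ)=(0.456817, 1.540291)
phase 2: p=0.2115, T=0.298, ωT=0.896473, cosh=1.429475, sinh=1.021469; start (x,ẋ)=(0.456817, 1.540291) → end (x,ẋ)=(1.085181, 2.955638)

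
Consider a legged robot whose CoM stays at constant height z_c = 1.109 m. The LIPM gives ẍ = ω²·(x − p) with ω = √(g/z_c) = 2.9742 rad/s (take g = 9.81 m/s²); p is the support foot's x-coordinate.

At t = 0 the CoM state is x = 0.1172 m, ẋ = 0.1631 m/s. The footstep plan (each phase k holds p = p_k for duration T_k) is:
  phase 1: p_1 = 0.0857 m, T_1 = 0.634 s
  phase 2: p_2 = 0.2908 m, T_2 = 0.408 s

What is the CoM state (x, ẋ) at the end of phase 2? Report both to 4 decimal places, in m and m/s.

x = 0.8721, ẋ = 1.9134

phase 1: p=0.0857, T=0.634, ωT=1.885643, cosh=3.371161, sinh=3.219429; start (x,ẋ)=(0.117200, 0.163100) → end (x,ẋ)=(0.368439, 0.851456)
phase 2: p=0.2908, T=0.408, ωT=1.213474, cosh=1.831158, sinh=1.533995; start (x,ẋ)=(0.368439, 0.851456) → end (x,ẋ)=(0.872123, 1.913374)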